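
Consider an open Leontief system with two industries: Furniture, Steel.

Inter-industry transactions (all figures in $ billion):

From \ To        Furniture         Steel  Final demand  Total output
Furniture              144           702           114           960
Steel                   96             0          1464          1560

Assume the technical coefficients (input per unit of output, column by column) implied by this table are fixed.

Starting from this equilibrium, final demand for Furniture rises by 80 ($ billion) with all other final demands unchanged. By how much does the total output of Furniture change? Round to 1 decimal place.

Technical coefficients a_ij = z_ij / X_j:
  a_11 = 144/960 = 0.15, a_21 = 96/960 = 0.10
  a_12 = 702/1560 = 0.45, a_22 = 0/1560 = 0.00
I − A =
  [   0.85    -0.45]
  [  -0.10     1.00]
det(I−A) = (0.85)(1.00) − (-0.45)(-0.10) = 0.8050
adj(I−A) = [[1.00, 0.45], [0.10, 0.85]]
(I − A)⁻¹ = adj(I−A) / det(I−A) ≈
  [   1.2422     0.5590]
  [   0.1242     1.0559]
Δx = (I − A)⁻¹ Δd with Δd having +80 in the Furniture component and 0 elsewhere.
So Δx_1 = L_11 · (+80), where L_11 = adj(I−A)_11 / det(I−A) = 1.00 / 0.8050.
Δx_1 = 1.00 × (+80) / 0.8050 = 80.00 / 0.8050 ≈ 99.4.

Δx_1 = 99.4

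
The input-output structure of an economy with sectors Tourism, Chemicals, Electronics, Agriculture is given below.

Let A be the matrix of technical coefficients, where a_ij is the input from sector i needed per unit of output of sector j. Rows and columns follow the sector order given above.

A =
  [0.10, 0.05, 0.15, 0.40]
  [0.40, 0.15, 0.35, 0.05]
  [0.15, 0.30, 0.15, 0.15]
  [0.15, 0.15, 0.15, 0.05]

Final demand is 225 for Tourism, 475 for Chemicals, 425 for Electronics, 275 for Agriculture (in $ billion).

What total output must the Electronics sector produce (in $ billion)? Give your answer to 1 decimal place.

x_E = 1432.3

I − A =
  [   0.90    -0.05    -0.15    -0.40]
  [  -0.40     0.85    -0.35    -0.05]
  [  -0.15    -0.30     0.85    -0.15]
  [  -0.15    -0.15    -0.15     0.95]
Compute the cofactors C_ij = (−1)^(i+j)·(3×3 minor ij) of I−A; the adjugate is their transpose:
adj(I−A) = Cᵀ =
  [ 0.551000   0.154375   0.209000   0.273125]
  [ 0.379250   0.621750   0.367125   0.250375]
  [ 0.264375   0.276000   0.625625   0.224625]
  [ 0.188625   0.166125   0.189750   0.499000]
det(I−A) = Σ_j (I−A)_1j·C_1j = (0.90)(0.551000) + (-0.05)(0.379250) + (-0.15)(0.264375) + (-0.40)(0.188625) = 0.36183125
(I − A)⁻¹ = adj(I−A) / det(I−A) ≈
  [   1.5228     0.4266     0.5776     0.7548]
  [   1.0481     1.7183     1.0146     0.6920]
  [   0.7307     0.7628     1.7291     0.6208]
  [   0.5213     0.4591     0.5244     1.3791]
x = (I − A)⁻¹ d = adj(I−A)·d / det(I−A), with det(I−A) = 0.36183125:
  x_T = (0.551000·225 + 0.154375·475 + 0.209000·425 + 0.273125·275) / 0.36183125 = 361.2375 / 0.36183125 ≈ 998.4
  x_C = (0.379250·225 + 0.621750·475 + 0.367125·425 + 0.250375·275) / 0.36183125 = 605.54375 / 0.36183125 ≈ 1673.6
  x_E = (0.264375·225 + 0.276000·475 + 0.625625·425 + 0.224625·275) / 0.36183125 = 518.246875 / 0.36183125 ≈ 1432.3
  x_A = (0.188625·225 + 0.166125·475 + 0.189750·425 + 0.499000·275) / 0.36183125 = 339.21875 / 0.36183125 ≈ 937.5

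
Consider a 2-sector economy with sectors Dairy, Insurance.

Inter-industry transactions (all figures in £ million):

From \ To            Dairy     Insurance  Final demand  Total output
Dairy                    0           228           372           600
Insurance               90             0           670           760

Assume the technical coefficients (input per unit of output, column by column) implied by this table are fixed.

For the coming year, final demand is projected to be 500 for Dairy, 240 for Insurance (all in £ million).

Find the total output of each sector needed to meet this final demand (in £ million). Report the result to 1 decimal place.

x_D = 599.0, x_I = 329.8

Technical coefficients a_ij = z_ij / X_j:
  a_DD = 0/600 = 0.00, a_ID = 90/600 = 0.15
  a_DI = 228/760 = 0.30, a_II = 0/760 = 0.00
I − A =
  [   1.00    -0.30]
  [  -0.15     1.00]
det(I−A) = (1.00)(1.00) − (-0.30)(-0.15) = 0.9550
adj(I−A) = [[1.00, 0.30], [0.15, 1.00]]
(I − A)⁻¹ = adj(I−A) / det(I−A) ≈
  [   1.0471     0.3141]
  [   0.1571     1.0471]
x = (I − A)⁻¹ d = adj(I−A)·d / det(I−A), with det(I−A) = 0.9550:
  x_D = (1.00·500 + 0.30·240) / 0.9550 = 572.00 / 0.9550 ≈ 599.0
  x_I = (0.15·500 + 1.00·240) / 0.9550 = 315.00 / 0.9550 ≈ 329.8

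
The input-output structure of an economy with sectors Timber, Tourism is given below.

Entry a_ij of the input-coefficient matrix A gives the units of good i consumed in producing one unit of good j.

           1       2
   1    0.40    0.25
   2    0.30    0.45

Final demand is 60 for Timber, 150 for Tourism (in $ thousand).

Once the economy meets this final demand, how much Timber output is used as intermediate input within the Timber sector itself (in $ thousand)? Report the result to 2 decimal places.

z_11 = 110.59

I − A =
  [   0.60    -0.25]
  [  -0.30     0.55]
det(I−A) = (0.60)(0.55) − (-0.25)(-0.30) = 0.2550
adj(I−A) = [[0.55, 0.25], [0.30, 0.60]]
(I − A)⁻¹ = adj(I−A) / det(I−A) ≈
  [   2.1569     0.9804]
  [   1.1765     2.3529]
First solve x = (I − A)⁻¹ d = adj(I−A)·d / det(I−A); in particular x_1 = (0.55·60 + 0.25·150) / 0.2550 = 70.50 / 0.2550 ≈ 276.4706.
Intermediate flow from 1 to 1: z_11 = a_11 · x_1 = 0.40 × 70.50 / 0.2550 = 28.20 / 0.2550 ≈ 110.59.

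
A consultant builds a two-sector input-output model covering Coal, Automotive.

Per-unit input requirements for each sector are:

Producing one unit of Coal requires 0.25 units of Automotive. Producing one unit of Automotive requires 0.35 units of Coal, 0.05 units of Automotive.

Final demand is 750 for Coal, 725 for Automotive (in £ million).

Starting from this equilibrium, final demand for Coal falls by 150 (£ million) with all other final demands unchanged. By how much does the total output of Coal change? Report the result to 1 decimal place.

I − A =
  [   1.00    -0.35]
  [  -0.25     0.95]
det(I−A) = (1.00)(0.95) − (-0.35)(-0.25) = 0.8625
adj(I−A) = [[0.95, 0.35], [0.25, 1.00]]
(I − A)⁻¹ = adj(I−A) / det(I−A) ≈
  [   1.1014     0.4058]
  [   0.2899     1.1594]
Δx = (I − A)⁻¹ Δd with Δd having -150 in the Coal component and 0 elsewhere.
So Δx_C = L_CC · (-150), where L_CC = adj(I−A)_CC / det(I−A) = 0.95 / 0.8625.
Δx_C = 0.95 × (-150) / 0.8625 = -142.50 / 0.8625 ≈ -165.2.

Δx_C = -165.2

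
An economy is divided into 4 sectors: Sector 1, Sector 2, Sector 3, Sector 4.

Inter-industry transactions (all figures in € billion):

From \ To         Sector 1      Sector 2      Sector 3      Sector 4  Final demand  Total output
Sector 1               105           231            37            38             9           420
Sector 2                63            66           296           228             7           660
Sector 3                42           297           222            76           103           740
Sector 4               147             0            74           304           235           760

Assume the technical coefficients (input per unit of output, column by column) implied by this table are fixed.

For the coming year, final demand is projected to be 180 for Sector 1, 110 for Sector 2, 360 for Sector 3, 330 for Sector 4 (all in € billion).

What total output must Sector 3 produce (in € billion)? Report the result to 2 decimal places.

x_3 = 2172.73

Technical coefficients a_ij = z_ij / X_j:
  a_11 = 105/420 = 0.25, a_21 = 63/420 = 0.15, a_31 = 42/420 = 0.10, a_41 = 147/420 = 0.35
  a_12 = 231/660 = 0.35, a_22 = 66/660 = 0.10, a_32 = 297/660 = 0.45, a_42 = 0/660 = 0.00
  a_13 = 37/740 = 0.05, a_23 = 296/740 = 0.40, a_33 = 222/740 = 0.30, a_43 = 74/740 = 0.10
  a_14 = 38/760 = 0.05, a_24 = 228/760 = 0.30, a_34 = 76/760 = 0.10, a_44 = 304/760 = 0.40
I − A =
  [   0.75    -0.35    -0.05    -0.05]
  [  -0.15     0.90    -0.40    -0.30]
  [  -0.10    -0.45     0.70    -0.10]
  [  -0.35     0.00    -0.10     0.60]
Compute the cofactors C_ij = (−1)^(i+j)·(3×3 minor ij) of I−A; the adjugate is their transpose:
adj(I−A) = Cᵀ =
  [ 0.247500   0.159250   0.126000   0.121250]
  [ 0.176000   0.290000   0.206000   0.194000]
  [ 0.173250   0.227875   0.321000   0.181875]
  [ 0.173250   0.130875   0.127000   0.278875]
det(I−A) = Σ_j (I−A)_1j·C_1j = (0.75)(0.247500) + (-0.35)(0.176000) + (-0.05)(0.173250) + (-0.05)(0.173250) = 0.1067
(I − A)⁻¹ = adj(I−A) / det(I−A) ≈
  [   2.3196     1.4925     1.1809     1.1364]
  [   1.6495     2.7179     1.9306     1.8182]
  [   1.6237     2.1357     3.0084     1.7045]
  [   1.6237     1.2266     1.1903     2.6136]
x = (I − A)⁻¹ d = adj(I−A)·d / det(I−A), with det(I−A) = 0.1067:
  x_1 = (0.247500·180 + 0.159250·110 + 0.126000·360 + 0.121250·330) / 0.1067 = 147.44 / 0.1067 ≈ 1381.82
  x_2 = (0.176000·180 + 0.290000·110 + 0.206000·360 + 0.194000·330) / 0.1067 = 201.76 / 0.1067 ≈ 1890.91
  x_3 = (0.173250·180 + 0.227875·110 + 0.321000·360 + 0.181875·330) / 0.1067 = 231.83 / 0.1067 ≈ 2172.73
  x_4 = (0.173250·180 + 0.130875·110 + 0.127000·360 + 0.278875·330) / 0.1067 = 183.33 / 0.1067 ≈ 1718.18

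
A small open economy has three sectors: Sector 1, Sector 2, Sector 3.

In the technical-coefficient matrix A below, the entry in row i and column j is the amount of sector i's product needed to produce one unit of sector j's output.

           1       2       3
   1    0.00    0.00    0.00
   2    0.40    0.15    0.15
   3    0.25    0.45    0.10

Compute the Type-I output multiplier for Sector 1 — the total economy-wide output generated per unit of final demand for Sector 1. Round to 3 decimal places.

m_1 = 2.133

I − A =
  [   1.00     0.00     0.00]
  [  -0.40     0.85    -0.15]
  [  -0.25    -0.45     0.90]
Cofactors of I−A, C_ij = (−1)^(i+j)·(minor ij) (rows/columns in the sector order above):
  C_11 = (0.85)(0.90) − (-0.15)(-0.45) = 0.6975
  C_12 = −[(-0.40)(0.90) − (-0.15)(-0.25)] = 0.3975
  C_13 = (-0.40)(-0.45) − (0.85)(-0.25) = 0.3925
  C_21 = −[(0.00)(0.90) − (0.00)(-0.45)] = 0.0000
  C_22 = (1.00)(0.90) − (0.00)(-0.25) = 0.9000
  C_23 = −[(1.00)(-0.45) − (0.00)(-0.25)] = 0.4500
  C_31 = (0.00)(-0.15) − (0.00)(0.85) = 0.0000
  C_32 = −[(1.00)(-0.15) − (0.00)(-0.40)] = 0.1500
  C_33 = (1.00)(0.85) − (0.00)(-0.40) = 0.8500
det(I−A) = Σ_j (I−A)_1j·C_1j = (1.00)(0.6975) + (0.00)(0.3975) + (0.00)(0.3925) = 0.6975
adj(I−A) = Cᵀ =
  [ 0.6975   0.0000   0.0000]
  [ 0.3975   0.9000   0.1500]
  [ 0.3925   0.4500   0.8500]
(I − A)⁻¹ = adj(I−A) / det(I−A) ≈
  [   1.0000     0.0000     0.0000]
  [   0.5699     1.2903     0.2151]
  [   0.5627     0.6452     1.2186]
The output multiplier for sector j is the column-j sum of the Leontief inverse (I − A)⁻¹ = adj(I−A) / det(I−A).
Column 1 of adj(I−A): (0.6975, 0.3975, 0.3925); det(I−A) = 0.6975.
m_1 = (0.6975 + 0.3975 + 0.3925) / 0.6975 = 1.4875 / 0.6975 ≈ 2.133.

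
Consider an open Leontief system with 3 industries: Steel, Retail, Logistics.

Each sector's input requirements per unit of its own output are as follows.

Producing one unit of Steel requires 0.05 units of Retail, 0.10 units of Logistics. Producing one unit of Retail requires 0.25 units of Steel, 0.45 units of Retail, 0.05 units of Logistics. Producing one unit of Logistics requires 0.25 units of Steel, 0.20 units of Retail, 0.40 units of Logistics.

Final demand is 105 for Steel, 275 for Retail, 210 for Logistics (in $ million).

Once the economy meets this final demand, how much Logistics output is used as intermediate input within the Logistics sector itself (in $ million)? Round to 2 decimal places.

z_LL = 190.41

I − A =
  [   1.00    -0.25    -0.25]
  [  -0.05     0.55    -0.20]
  [  -0.10    -0.05     0.60]
Cofactors of I−A, C_ij = (−1)^(i+j)·(minor ij) (rows/columns in the sector order above):
  C_11 = (0.55)(0.60) − (-0.20)(-0.05) = 0.3200
  C_12 = −[(-0.05)(0.60) − (-0.20)(-0.10)] = 0.0500
  C_13 = (-0.05)(-0.05) − (0.55)(-0.10) = 0.0575
  C_21 = −[(-0.25)(0.60) − (-0.25)(-0.05)] = 0.1625
  C_22 = (1.00)(0.60) − (-0.25)(-0.10) = 0.5750
  C_23 = −[(1.00)(-0.05) − (-0.25)(-0.10)] = 0.0750
  C_31 = (-0.25)(-0.20) − (-0.25)(0.55) = 0.1875
  C_32 = −[(1.00)(-0.20) − (-0.25)(-0.05)] = 0.2125
  C_33 = (1.00)(0.55) − (-0.25)(-0.05) = 0.5375
det(I−A) = Σ_j (I−A)_1j·C_1j = (1.00)(0.3200) + (-0.25)(0.0500) + (-0.25)(0.0575) = 0.293125
adj(I−A) = Cᵀ =
  [ 0.3200   0.1625   0.1875]
  [ 0.0500   0.5750   0.2125]
  [ 0.0575   0.0750   0.5375]
(I − A)⁻¹ = adj(I−A) / det(I−A) ≈
  [   1.0917     0.5544     0.6397]
  [   0.1706     1.9616     0.7249]
  [   0.1962     0.2559     1.8337]
First solve x = (I − A)⁻¹ d = adj(I−A)·d / det(I−A); in particular x_L = (0.0575·105 + 0.0750·275 + 0.5375·210) / 0.293125 = 139.5375 / 0.293125 ≈ 476.0341.
Intermediate flow from L to L: z_LL = a_LL · x_L = 0.40 × 139.5375 / 0.293125 = 55.815 / 0.293125 ≈ 190.41.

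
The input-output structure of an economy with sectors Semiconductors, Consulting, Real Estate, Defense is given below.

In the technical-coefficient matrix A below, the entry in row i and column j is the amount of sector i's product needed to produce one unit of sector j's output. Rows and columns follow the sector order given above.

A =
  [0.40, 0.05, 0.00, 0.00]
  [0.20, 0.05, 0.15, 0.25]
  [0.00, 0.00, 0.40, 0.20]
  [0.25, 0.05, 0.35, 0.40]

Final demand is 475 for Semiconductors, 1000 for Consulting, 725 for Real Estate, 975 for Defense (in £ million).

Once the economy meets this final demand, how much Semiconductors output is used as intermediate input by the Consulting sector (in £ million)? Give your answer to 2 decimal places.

z_12 = 131.00

I − A =
  [   0.60    -0.05     0.00     0.00]
  [  -0.20     0.95    -0.15    -0.25]
  [   0.00     0.00     0.60    -0.20]
  [  -0.25    -0.05    -0.35     0.60]
Compute the cofactors C_ij = (−1)^(i+j)·(3×3 minor ij) of I−A; the adjugate is their transpose:
adj(I−A) = Cᵀ =
  [ 0.266500   0.014500   0.008875   0.009000]
  [ 0.103000   0.174000   0.106500   0.108000]
  [ 0.049500   0.008500   0.325375   0.112000]
  [ 0.148500   0.025500   0.202375   0.336000]
det(I−A) = Σ_j (I−A)_1j·C_1j = (0.60)(0.266500) + (-0.05)(0.103000) + (0.00)(0.049500) + (0.00)(0.148500) = 0.15475
(I − A)⁻¹ = adj(I−A) / det(I−A) ≈
  [   1.7221     0.0937     0.0574     0.0582]
  [   0.6656     1.1244     0.6882     0.6979]
  [   0.3199     0.0549     2.1026     0.7237]
  [   0.9596     0.1648     1.3078     2.1712]
First solve x = (I − A)⁻¹ d = adj(I−A)·d / det(I−A); in particular x_2 = (0.103000·475 + 0.174000·1000 + 0.106500·725 + 0.108000·975) / 0.15475 = 405.4375 / 0.15475 ≈ 2619.9515.
Intermediate flow from 1 to 2: z_12 = a_12 · x_2 = 0.05 × 405.4375 / 0.15475 = 20.271875 / 0.15475 ≈ 131.00.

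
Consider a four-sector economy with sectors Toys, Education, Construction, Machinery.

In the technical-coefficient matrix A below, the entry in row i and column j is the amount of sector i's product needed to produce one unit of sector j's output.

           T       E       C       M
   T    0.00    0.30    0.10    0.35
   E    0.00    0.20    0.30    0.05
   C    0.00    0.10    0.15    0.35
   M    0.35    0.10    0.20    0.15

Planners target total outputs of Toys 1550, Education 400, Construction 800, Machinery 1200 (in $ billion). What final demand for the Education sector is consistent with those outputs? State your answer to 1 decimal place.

I − A =
  [   1.00    -0.30    -0.10    -0.35]
  [   0.00     0.80    -0.30    -0.05]
  [   0.00    -0.10     0.85    -0.35]
  [  -0.35    -0.10    -0.20     0.85]
d = (I − A) x:
  d_T = (+1.00)·1550 + (-0.30)·400 + (-0.10)·800 + (-0.35)·1200 = 930.0
  d_E = (+0.00)·1550 + (+0.80)·400 + (-0.30)·800 + (-0.05)·1200 = 20.0
  d_C = (+0.00)·1550 + (-0.10)·400 + (+0.85)·800 + (-0.35)·1200 = 220.0
  d_M = (-0.35)·1550 + (-0.10)·400 + (-0.20)·800 + (+0.85)·1200 = 277.5

d_E = 20.0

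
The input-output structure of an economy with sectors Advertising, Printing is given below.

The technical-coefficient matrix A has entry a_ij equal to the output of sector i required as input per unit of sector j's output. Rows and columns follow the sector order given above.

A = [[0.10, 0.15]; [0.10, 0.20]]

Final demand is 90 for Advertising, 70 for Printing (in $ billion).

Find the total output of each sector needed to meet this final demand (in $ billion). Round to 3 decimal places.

x_A = 117.021, x_P = 102.128

I − A =
  [   0.90    -0.15]
  [  -0.10     0.80]
det(I−A) = (0.90)(0.80) − (-0.15)(-0.10) = 0.7050
adj(I−A) = [[0.80, 0.15], [0.10, 0.90]]
(I − A)⁻¹ = adj(I−A) / det(I−A) ≈
  [   1.1348     0.2128]
  [   0.1418     1.2766]
x = (I − A)⁻¹ d = adj(I−A)·d / det(I−A), with det(I−A) = 0.7050:
  x_A = (0.80·90 + 0.15·70) / 0.7050 = 82.50 / 0.7050 ≈ 117.021
  x_P = (0.10·90 + 0.90·70) / 0.7050 = 72.00 / 0.7050 ≈ 102.128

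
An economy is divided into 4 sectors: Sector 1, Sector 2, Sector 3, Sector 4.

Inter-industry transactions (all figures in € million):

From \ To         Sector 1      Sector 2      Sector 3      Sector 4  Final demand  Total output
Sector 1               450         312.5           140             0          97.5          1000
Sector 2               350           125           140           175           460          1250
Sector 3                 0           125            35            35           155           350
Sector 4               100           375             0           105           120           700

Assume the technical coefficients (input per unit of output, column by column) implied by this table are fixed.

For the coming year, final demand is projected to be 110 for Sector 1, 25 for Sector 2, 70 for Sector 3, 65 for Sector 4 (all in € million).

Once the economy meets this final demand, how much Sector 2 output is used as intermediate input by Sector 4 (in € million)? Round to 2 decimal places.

z_24 = 60.43

Technical coefficients a_ij = z_ij / X_j:
  a_11 = 450/1000 = 0.45, a_21 = 350/1000 = 0.35, a_31 = 0/1000 = 0.00, a_41 = 100/1000 = 0.10
  a_12 = 312.5/1250 = 0.25, a_22 = 125/1250 = 0.10, a_32 = 125/1250 = 0.10, a_42 = 375/1250 = 0.30
  a_13 = 140/350 = 0.40, a_23 = 140/350 = 0.40, a_33 = 35/350 = 0.10, a_43 = 0/350 = 0.00
  a_14 = 0/700 = 0.00, a_24 = 175/700 = 0.25, a_34 = 35/700 = 0.05, a_44 = 105/700 = 0.15
I − A =
  [   0.55    -0.25    -0.40     0.00]
  [  -0.35     0.90    -0.40    -0.25]
  [   0.00    -0.10     0.90    -0.05]
  [  -0.10    -0.30     0.00     0.85]
Compute the cofactors C_ij = (−1)^(i+j)·(3×3 minor ij) of I−A; the adjugate is their transpose:
adj(I−A) = Cᵀ =
  [ 0.581000   0.231250   0.361000   0.089250]
  [ 0.292250   0.418750   0.316000   0.141750]
  [ 0.042000   0.056250   0.298875   0.034125]
  [ 0.171500   0.175000   0.154000   0.330750]
det(I−A) = Σ_j (I−A)_1j·C_1j = (0.55)(0.581000) + (-0.25)(0.292250) + (-0.40)(0.042000) + (0.00)(0.171500) = 0.2296875
(I − A)⁻¹ = adj(I−A) / det(I−A) ≈
  [   2.5295     1.0068     1.5717     0.3886]
  [   1.2724     1.8231     1.3758     0.6171]
  [   0.1829     0.2449     1.3012     0.1486]
  [   0.7467     0.7619     0.6705     1.4400]
First solve x = (I − A)⁻¹ d = adj(I−A)·d / det(I−A); in particular x_4 = (0.171500·110 + 0.175000·25 + 0.154000·70 + 0.330750·65) / 0.2296875 = 55.51875 / 0.2296875 ≈ 241.7143.
Intermediate flow from 2 to 4: z_24 = a_24 · x_4 = 0.25 × 55.51875 / 0.2296875 = 13.8796875 / 0.2296875 ≈ 60.43.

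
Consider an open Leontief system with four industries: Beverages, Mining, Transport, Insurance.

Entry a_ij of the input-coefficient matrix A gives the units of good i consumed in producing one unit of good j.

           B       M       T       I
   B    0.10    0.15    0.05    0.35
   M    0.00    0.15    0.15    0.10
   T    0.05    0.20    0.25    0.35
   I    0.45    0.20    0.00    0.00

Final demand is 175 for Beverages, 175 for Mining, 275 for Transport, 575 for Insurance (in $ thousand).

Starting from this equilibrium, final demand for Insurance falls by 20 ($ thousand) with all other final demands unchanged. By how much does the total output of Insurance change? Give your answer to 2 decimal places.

I − A =
  [   0.90    -0.15    -0.05    -0.35]
  [   0.00     0.85    -0.15    -0.10]
  [  -0.05    -0.20     0.75    -0.35]
  [  -0.45    -0.20     0.00     1.00]
Compute the cofactors C_ij = (−1)^(i+j)·(3×3 minor ij) of I−A; the adjugate is their transpose:
adj(I−A) = Cᵀ =
  [ 0.582000   0.178500   0.074500   0.247625]
  [ 0.064875   0.546500   0.113625   0.117125]
  [ 0.184375   0.246125   0.606375   0.301375]
  [ 0.274875   0.189625   0.056250   0.543500]
det(I−A) = Σ_j (I−A)_1j·C_1j = (0.90)(0.582000) + (-0.15)(0.064875) + (-0.05)(0.184375) + (-0.35)(0.274875) = 0.40864375
(I − A)⁻¹ = adj(I−A) / det(I−A) ≈
  [   1.4242     0.4368     0.1823     0.6060]
  [   0.1588     1.3374     0.2781     0.2866]
  [   0.4512     0.6023     1.4839     0.7375]
  [   0.6727     0.4640     0.1377     1.3300]
Δx = (I − A)⁻¹ Δd with Δd having -20 in the Insurance component and 0 elsewhere.
So Δx_I = L_II · (-20), where L_II = adj(I−A)_II / det(I−A) = 0.543500 / 0.40864375.
Δx_I = 0.543500 × (-20) / 0.40864375 = -10.87 / 0.40864375 ≈ -26.60.

Δx_I = -26.60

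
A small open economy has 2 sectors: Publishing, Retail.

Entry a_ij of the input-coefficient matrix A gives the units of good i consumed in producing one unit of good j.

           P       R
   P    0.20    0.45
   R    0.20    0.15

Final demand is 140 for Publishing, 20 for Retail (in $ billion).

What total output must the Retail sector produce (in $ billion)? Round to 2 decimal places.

x_R = 74.58

I − A =
  [   0.80    -0.45]
  [  -0.20     0.85]
det(I−A) = (0.80)(0.85) − (-0.45)(-0.20) = 0.5900
adj(I−A) = [[0.85, 0.45], [0.20, 0.80]]
(I − A)⁻¹ = adj(I−A) / det(I−A) ≈
  [   1.4407     0.7627]
  [   0.3390     1.3559]
x = (I − A)⁻¹ d = adj(I−A)·d / det(I−A), with det(I−A) = 0.5900:
  x_P = (0.85·140 + 0.45·20) / 0.5900 = 128.00 / 0.5900 ≈ 216.95
  x_R = (0.20·140 + 0.80·20) / 0.5900 = 44.00 / 0.5900 ≈ 74.58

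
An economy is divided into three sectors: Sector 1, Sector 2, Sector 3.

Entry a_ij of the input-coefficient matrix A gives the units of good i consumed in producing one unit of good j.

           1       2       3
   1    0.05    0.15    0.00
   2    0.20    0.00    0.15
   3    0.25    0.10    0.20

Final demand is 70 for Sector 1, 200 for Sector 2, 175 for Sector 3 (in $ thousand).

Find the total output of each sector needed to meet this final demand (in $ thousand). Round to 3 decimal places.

I − A =
  [   0.95    -0.15     0.00]
  [  -0.20     1.00    -0.15]
  [  -0.25    -0.10     0.80]
Cofactors of I−A, C_ij = (−1)^(i+j)·(minor ij) (rows/columns in the sector order above):
  C_11 = (1.00)(0.80) − (-0.15)(-0.10) = 0.7850
  C_12 = −[(-0.20)(0.80) − (-0.15)(-0.25)] = 0.1975
  C_13 = (-0.20)(-0.10) − (1.00)(-0.25) = 0.2700
  C_21 = −[(-0.15)(0.80) − (0.00)(-0.10)] = 0.1200
  C_22 = (0.95)(0.80) − (0.00)(-0.25) = 0.7600
  C_23 = −[(0.95)(-0.10) − (-0.15)(-0.25)] = 0.1325
  C_31 = (-0.15)(-0.15) − (0.00)(1.00) = 0.0225
  C_32 = −[(0.95)(-0.15) − (0.00)(-0.20)] = 0.1425
  C_33 = (0.95)(1.00) − (-0.15)(-0.20) = 0.9200
det(I−A) = Σ_j (I−A)_1j·C_1j = (0.95)(0.7850) + (-0.15)(0.1975) + (0.00)(0.2700) = 0.716125
adj(I−A) = Cᵀ =
  [ 0.7850   0.1200   0.0225]
  [ 0.1975   0.7600   0.1425]
  [ 0.2700   0.1325   0.9200]
(I − A)⁻¹ = adj(I−A) / det(I−A) ≈
  [   1.0962     0.1676     0.0314]
  [   0.2758     1.0613     0.1990]
  [   0.3770     0.1850     1.2847]
x = (I − A)⁻¹ d = adj(I−A)·d / det(I−A), with det(I−A) = 0.716125:
  x_1 = (0.7850·70 + 0.1200·200 + 0.0225·175) / 0.716125 = 82.8875 / 0.716125 ≈ 115.744
  x_2 = (0.1975·70 + 0.7600·200 + 0.1425·175) / 0.716125 = 190.7625 / 0.716125 ≈ 266.382
  x_3 = (0.2700·70 + 0.1325·200 + 0.9200·175) / 0.716125 = 206.40 / 0.716125 ≈ 288.218

x_1 = 115.744, x_2 = 266.382, x_3 = 288.218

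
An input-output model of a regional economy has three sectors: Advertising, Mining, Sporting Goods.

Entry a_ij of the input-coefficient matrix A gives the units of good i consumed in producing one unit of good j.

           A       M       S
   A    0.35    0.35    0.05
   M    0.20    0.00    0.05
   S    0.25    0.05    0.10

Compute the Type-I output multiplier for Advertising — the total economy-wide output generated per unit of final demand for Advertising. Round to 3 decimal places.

m_A = 2.684

I − A =
  [   0.65    -0.35    -0.05]
  [  -0.20     1.00    -0.05]
  [  -0.25    -0.05     0.90]
Cofactors of I−A, C_ij = (−1)^(i+j)·(minor ij) (rows/columns in the sector order above):
  C_11 = (1.00)(0.90) − (-0.05)(-0.05) = 0.8975
  C_12 = −[(-0.20)(0.90) − (-0.05)(-0.25)] = 0.1925
  C_13 = (-0.20)(-0.05) − (1.00)(-0.25) = 0.2600
  C_21 = −[(-0.35)(0.90) − (-0.05)(-0.05)] = 0.3175
  C_22 = (0.65)(0.90) − (-0.05)(-0.25) = 0.5725
  C_23 = −[(0.65)(-0.05) − (-0.35)(-0.25)] = 0.1200
  C_31 = (-0.35)(-0.05) − (-0.05)(1.00) = 0.0675
  C_32 = −[(0.65)(-0.05) − (-0.05)(-0.20)] = 0.0425
  C_33 = (0.65)(1.00) − (-0.35)(-0.20) = 0.5800
det(I−A) = Σ_j (I−A)_1j·C_1j = (0.65)(0.8975) + (-0.35)(0.1925) + (-0.05)(0.2600) = 0.5030
adj(I−A) = Cᵀ =
  [ 0.8975   0.3175   0.0675]
  [ 0.1925   0.5725   0.0425]
  [ 0.2600   0.1200   0.5800]
(I − A)⁻¹ = adj(I−A) / det(I−A) ≈
  [   1.7843     0.6312     0.1342]
  [   0.3827     1.1382     0.0845]
  [   0.5169     0.2386     1.1531]
The output multiplier for sector j is the column-j sum of the Leontief inverse (I − A)⁻¹ = adj(I−A) / det(I−A).
Column A of adj(I−A): (0.8975, 0.1925, 0.2600); det(I−A) = 0.5030.
m_A = (0.8975 + 0.1925 + 0.2600) / 0.5030 = 1.35 / 0.5030 ≈ 2.684.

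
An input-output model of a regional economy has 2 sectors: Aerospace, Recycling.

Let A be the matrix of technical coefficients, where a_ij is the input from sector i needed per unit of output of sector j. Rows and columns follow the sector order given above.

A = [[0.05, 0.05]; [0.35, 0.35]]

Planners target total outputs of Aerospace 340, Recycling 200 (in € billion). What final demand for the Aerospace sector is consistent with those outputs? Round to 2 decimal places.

d_1 = 313.00

I − A =
  [   0.95    -0.05]
  [  -0.35     0.65]
d = (I − A) x:
  d_1 = (+0.95)·340 + (-0.05)·200 = 313.00
  d_2 = (-0.35)·340 + (+0.65)·200 = 11.00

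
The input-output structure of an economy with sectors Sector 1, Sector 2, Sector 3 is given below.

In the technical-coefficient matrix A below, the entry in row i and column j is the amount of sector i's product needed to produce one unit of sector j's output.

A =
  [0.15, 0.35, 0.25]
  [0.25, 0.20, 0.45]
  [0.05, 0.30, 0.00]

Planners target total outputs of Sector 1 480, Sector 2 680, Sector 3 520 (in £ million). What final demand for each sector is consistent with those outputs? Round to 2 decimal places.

d_1 = 40.00, d_2 = 190.00, d_3 = 292.00

I − A =
  [   0.85    -0.35    -0.25]
  [  -0.25     0.80    -0.45]
  [  -0.05    -0.30     1.00]
d = (I − A) x:
  d_1 = (+0.85)·480 + (-0.35)·680 + (-0.25)·520 = 40.00
  d_2 = (-0.25)·480 + (+0.80)·680 + (-0.45)·520 = 190.00
  d_3 = (-0.05)·480 + (-0.30)·680 + (+1.00)·520 = 292.00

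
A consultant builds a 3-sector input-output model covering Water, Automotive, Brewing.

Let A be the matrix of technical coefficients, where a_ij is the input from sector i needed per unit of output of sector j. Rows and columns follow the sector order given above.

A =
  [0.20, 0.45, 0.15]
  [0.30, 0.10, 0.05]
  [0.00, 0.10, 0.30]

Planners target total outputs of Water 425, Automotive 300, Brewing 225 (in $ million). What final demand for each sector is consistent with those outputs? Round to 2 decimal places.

I − A =
  [   0.80    -0.45    -0.15]
  [  -0.30     0.90    -0.05]
  [   0.00    -0.10     0.70]
d = (I − A) x:
  d_W = (+0.80)·425 + (-0.45)·300 + (-0.15)·225 = 171.25
  d_A = (-0.30)·425 + (+0.90)·300 + (-0.05)·225 = 131.25
  d_B = (+0.00)·425 + (-0.10)·300 + (+0.70)·225 = 127.50

d_W = 171.25, d_A = 131.25, d_B = 127.50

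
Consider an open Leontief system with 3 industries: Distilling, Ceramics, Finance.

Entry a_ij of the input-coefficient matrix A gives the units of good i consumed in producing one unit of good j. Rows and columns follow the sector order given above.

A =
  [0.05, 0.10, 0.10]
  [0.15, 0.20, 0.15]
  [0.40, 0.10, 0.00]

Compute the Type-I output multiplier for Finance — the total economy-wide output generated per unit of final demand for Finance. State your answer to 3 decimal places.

m_F = 1.443

I − A =
  [   0.95    -0.10    -0.10]
  [  -0.15     0.80    -0.15]
  [  -0.40    -0.10     1.00]
Cofactors of I−A, C_ij = (−1)^(i+j)·(minor ij) (rows/columns in the sector order above):
  C_11 = (0.80)(1.00) − (-0.15)(-0.10) = 0.7850
  C_12 = −[(-0.15)(1.00) − (-0.15)(-0.40)] = 0.2100
  C_13 = (-0.15)(-0.10) − (0.80)(-0.40) = 0.3350
  C_21 = −[(-0.10)(1.00) − (-0.10)(-0.10)] = 0.1100
  C_22 = (0.95)(1.00) − (-0.10)(-0.40) = 0.9100
  C_23 = −[(0.95)(-0.10) − (-0.10)(-0.40)] = 0.1350
  C_31 = (-0.10)(-0.15) − (-0.10)(0.80) = 0.0950
  C_32 = −[(0.95)(-0.15) − (-0.10)(-0.15)] = 0.1575
  C_33 = (0.95)(0.80) − (-0.10)(-0.15) = 0.7450
det(I−A) = Σ_j (I−A)_1j·C_1j = (0.95)(0.7850) + (-0.10)(0.2100) + (-0.10)(0.3350) = 0.69125
adj(I−A) = Cᵀ =
  [ 0.7850   0.1100   0.0950]
  [ 0.2100   0.9100   0.1575]
  [ 0.3350   0.1350   0.7450]
(I − A)⁻¹ = adj(I−A) / det(I−A) ≈
  [   1.1356     0.1591     0.1374]
  [   0.3038     1.3165     0.2278]
  [   0.4846     0.1953     1.0778]
The output multiplier for sector j is the column-j sum of the Leontief inverse (I − A)⁻¹ = adj(I−A) / det(I−A).
Column F of adj(I−A): (0.0950, 0.1575, 0.7450); det(I−A) = 0.69125.
m_F = (0.0950 + 0.1575 + 0.7450) / 0.69125 = 0.9975 / 0.69125 ≈ 1.443.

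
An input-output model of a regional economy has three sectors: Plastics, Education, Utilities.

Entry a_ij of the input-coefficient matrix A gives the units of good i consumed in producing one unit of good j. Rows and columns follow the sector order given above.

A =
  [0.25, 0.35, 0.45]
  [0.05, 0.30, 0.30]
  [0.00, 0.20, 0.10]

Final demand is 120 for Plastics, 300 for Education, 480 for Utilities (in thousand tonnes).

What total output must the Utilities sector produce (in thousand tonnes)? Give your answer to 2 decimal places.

I − A =
  [   0.75    -0.35    -0.45]
  [  -0.05     0.70    -0.30]
  [   0.00    -0.20     0.90]
Cofactors of I−A, C_ij = (−1)^(i+j)·(minor ij) (rows/columns in the sector order above):
  C_11 = (0.70)(0.90) − (-0.30)(-0.20) = 0.5700
  C_12 = −[(-0.05)(0.90) − (-0.30)(0.00)] = 0.0450
  C_13 = (-0.05)(-0.20) − (0.70)(0.00) = 0.0100
  C_21 = −[(-0.35)(0.90) − (-0.45)(-0.20)] = 0.4050
  C_22 = (0.75)(0.90) − (-0.45)(0.00) = 0.6750
  C_23 = −[(0.75)(-0.20) − (-0.35)(0.00)] = 0.1500
  C_31 = (-0.35)(-0.30) − (-0.45)(0.70) = 0.4200
  C_32 = −[(0.75)(-0.30) − (-0.45)(-0.05)] = 0.2475
  C_33 = (0.75)(0.70) − (-0.35)(-0.05) = 0.5075
det(I−A) = Σ_j (I−A)_1j·C_1j = (0.75)(0.5700) + (-0.35)(0.0450) + (-0.45)(0.0100) = 0.40725
adj(I−A) = Cᵀ =
  [ 0.5700   0.4050   0.4200]
  [ 0.0450   0.6750   0.2475]
  [ 0.0100   0.1500   0.5075]
(I − A)⁻¹ = adj(I−A) / det(I−A) ≈
  [   1.3996     0.9945     1.0313]
  [   0.1105     1.6575     0.6077]
  [   0.0246     0.3683     1.2462]
x = (I − A)⁻¹ d = adj(I−A)·d / det(I−A), with det(I−A) = 0.40725:
  x_1 = (0.5700·120 + 0.4050·300 + 0.4200·480) / 0.40725 = 391.50 / 0.40725 ≈ 961.33
  x_2 = (0.0450·120 + 0.6750·300 + 0.2475·480) / 0.40725 = 326.70 / 0.40725 ≈ 802.21
  x_3 = (0.0100·120 + 0.1500·300 + 0.5075·480) / 0.40725 = 289.80 / 0.40725 ≈ 711.60

x_3 = 711.60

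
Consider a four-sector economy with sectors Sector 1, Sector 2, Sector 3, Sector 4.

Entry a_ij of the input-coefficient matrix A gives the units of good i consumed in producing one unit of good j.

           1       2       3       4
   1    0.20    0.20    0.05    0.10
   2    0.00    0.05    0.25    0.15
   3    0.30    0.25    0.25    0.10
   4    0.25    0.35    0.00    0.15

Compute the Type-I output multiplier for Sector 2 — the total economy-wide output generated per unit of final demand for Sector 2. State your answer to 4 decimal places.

I − A =
  [   0.80    -0.20    -0.05    -0.10]
  [   0.00     0.95    -0.25    -0.15]
  [  -0.30    -0.25     0.75    -0.10]
  [  -0.25    -0.35     0.00     0.85]
Compute the cofactors C_ij = (−1)^(i+j)·(3×3 minor ij) of I−A; the adjugate is their transpose:
adj(I−A) = Cᵀ =
  [ 0.504375   0.166125   0.089000   0.099125]
  [ 0.098125   0.477250   0.165625   0.115250]
  [ 0.259625   0.258250   0.572750   0.143500]
  [ 0.188750   0.245375   0.094375   0.490750]
det(I−A) = Σ_j (I−A)_1j·C_1j = (0.80)(0.504375) + (-0.20)(0.098125) + (-0.05)(0.259625) + (-0.10)(0.188750) = 0.35201875
(I − A)⁻¹ = adj(I−A) / det(I−A) ≈
  [   1.43281     0.47192     0.25283     0.28159]
  [   0.27875     1.35575     0.47050     0.32740]
  [   0.73753     0.73363     1.62704     0.40765]
  [   0.53619     0.69705     0.26810     1.39410]
The output multiplier for sector j is the column-j sum of the Leontief inverse (I − A)⁻¹ = adj(I−A) / det(I−A).
Column 2 of adj(I−A): (0.166125, 0.477250, 0.258250, 0.245375); det(I−A) = 0.35201875.
m_2 = (0.166125 + 0.477250 + 0.258250 + 0.245375) / 0.35201875 = 1.147 / 0.35201875 ≈ 3.2583.

m_2 = 3.2583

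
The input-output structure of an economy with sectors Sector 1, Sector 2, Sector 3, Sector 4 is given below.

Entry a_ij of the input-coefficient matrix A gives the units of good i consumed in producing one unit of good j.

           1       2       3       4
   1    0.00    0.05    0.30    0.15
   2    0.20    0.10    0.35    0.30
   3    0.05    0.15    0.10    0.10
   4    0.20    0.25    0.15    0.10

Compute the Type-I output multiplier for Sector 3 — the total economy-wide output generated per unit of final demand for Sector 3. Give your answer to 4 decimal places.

I − A =
  [   1.00    -0.05    -0.30    -0.15]
  [  -0.20     0.90    -0.35    -0.30]
  [  -0.05    -0.15     0.90    -0.10]
  [  -0.20    -0.25    -0.15     0.90]
Compute the cofactors C_ij = (−1)^(i+j)·(3×3 minor ij) of I−A; the adjugate is their transpose:
adj(I−A) = Cᵀ =
  [ 0.585250   0.124875   0.271875   0.169375]
  [ 0.238000   0.747375   0.426000   0.336125]
  [ 0.095750   0.160625   0.688500   0.146000]
  [ 0.212125   0.262125   0.293500   0.725125]
det(I−A) = Σ_j (I−A)_1j·C_1j = (1.00)(0.585250) + (-0.05)(0.238000) + (-0.30)(0.095750) + (-0.15)(0.212125) = 0.51280625
(I − A)⁻¹ = adj(I−A) / det(I−A) ≈
  [   1.14127     0.24351     0.53017     0.33029]
  [   0.46411     1.45742     0.83072     0.65546]
  [   0.18672     0.31323     1.34261     0.28471]
  [   0.41366     0.51116     0.57234     1.41403]
The output multiplier for sector j is the column-j sum of the Leontief inverse (I − A)⁻¹ = adj(I−A) / det(I−A).
Column 3 of adj(I−A): (0.271875, 0.426000, 0.688500, 0.293500); det(I−A) = 0.51280625.
m_3 = (0.271875 + 0.426000 + 0.688500 + 0.293500) / 0.51280625 = 1.679875 / 0.51280625 ≈ 3.2758.

m_3 = 3.2758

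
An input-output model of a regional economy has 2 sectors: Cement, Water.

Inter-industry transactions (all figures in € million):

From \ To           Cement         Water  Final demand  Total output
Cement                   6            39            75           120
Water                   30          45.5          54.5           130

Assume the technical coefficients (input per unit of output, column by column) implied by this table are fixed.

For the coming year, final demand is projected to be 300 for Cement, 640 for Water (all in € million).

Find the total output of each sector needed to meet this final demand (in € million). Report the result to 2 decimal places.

x_C = 713.36, x_W = 1258.99

Technical coefficients a_ij = z_ij / X_j:
  a_CC = 6/120 = 0.05, a_WC = 30/120 = 0.25
  a_CW = 39/130 = 0.30, a_WW = 45.5/130 = 0.35
I − A =
  [   0.95    -0.30]
  [  -0.25     0.65]
det(I−A) = (0.95)(0.65) − (-0.30)(-0.25) = 0.5425
adj(I−A) = [[0.65, 0.30], [0.25, 0.95]]
(I − A)⁻¹ = adj(I−A) / det(I−A) ≈
  [   1.1982     0.5530]
  [   0.4608     1.7512]
x = (I − A)⁻¹ d = adj(I−A)·d / det(I−A), with det(I−A) = 0.5425:
  x_C = (0.65·300 + 0.30·640) / 0.5425 = 387.00 / 0.5425 ≈ 713.36
  x_W = (0.25·300 + 0.95·640) / 0.5425 = 683.00 / 0.5425 ≈ 1258.99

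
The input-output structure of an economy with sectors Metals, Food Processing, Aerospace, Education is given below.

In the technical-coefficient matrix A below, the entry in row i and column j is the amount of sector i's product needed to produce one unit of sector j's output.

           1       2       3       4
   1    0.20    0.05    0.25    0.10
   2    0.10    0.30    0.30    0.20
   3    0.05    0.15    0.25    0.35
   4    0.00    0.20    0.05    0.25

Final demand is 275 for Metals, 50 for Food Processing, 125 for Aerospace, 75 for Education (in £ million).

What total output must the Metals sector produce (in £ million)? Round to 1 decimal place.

x_1 = 513.8

I − A =
  [   0.80    -0.05    -0.25    -0.10]
  [  -0.10     0.70    -0.30    -0.20]
  [  -0.05    -0.15     0.75    -0.35]
  [   0.00    -0.20    -0.05     0.75]
Compute the cofactors C_ij = (−1)^(i+j)·(3×3 minor ij) of I−A; the adjugate is their transpose:
adj(I−A) = Cᵀ =
  [ 0.295250   0.088625   0.142500   0.129500]
  [ 0.066250   0.426375   0.207250   0.219250]
  [ 0.042500   0.148875   0.382250   0.223750]
  [ 0.020500   0.123625   0.080750   0.367000]
det(I−A) = Σ_j (I−A)_1j·C_1j = (0.80)(0.295250) + (-0.05)(0.066250) + (-0.25)(0.042500) + (-0.10)(0.020500) = 0.2202125
(I − A)⁻¹ = adj(I−A) / det(I−A) ≈
  [   1.3408     0.4025     0.6471     0.5881]
  [   0.3008     1.9362     0.9411     0.9956]
  [   0.1930     0.6761     1.7358     1.0161]
  [   0.0931     0.5614     0.3667     1.6666]
x = (I − A)⁻¹ d = adj(I−A)·d / det(I−A), with det(I−A) = 0.2202125:
  x_1 = (0.295250·275 + 0.088625·50 + 0.142500·125 + 0.129500·75) / 0.2202125 = 113.15 / 0.2202125 ≈ 513.8
  x_2 = (0.066250·275 + 0.426375·50 + 0.207250·125 + 0.219250·75) / 0.2202125 = 81.8875 / 0.2202125 ≈ 371.9
  x_3 = (0.042500·275 + 0.148875·50 + 0.382250·125 + 0.223750·75) / 0.2202125 = 83.69375 / 0.2202125 ≈ 380.1
  x_4 = (0.020500·275 + 0.123625·50 + 0.080750·125 + 0.367000·75) / 0.2202125 = 49.4375 / 0.2202125 ≈ 224.5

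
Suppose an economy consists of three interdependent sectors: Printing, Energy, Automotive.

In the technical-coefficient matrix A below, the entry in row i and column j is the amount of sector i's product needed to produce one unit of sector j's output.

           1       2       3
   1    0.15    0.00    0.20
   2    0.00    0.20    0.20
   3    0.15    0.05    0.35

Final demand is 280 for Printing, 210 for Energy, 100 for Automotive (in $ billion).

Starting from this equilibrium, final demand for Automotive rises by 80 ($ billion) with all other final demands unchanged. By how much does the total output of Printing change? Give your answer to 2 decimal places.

Δx_1 = 31.26

I − A =
  [   0.85     0.00    -0.20]
  [   0.00     0.80    -0.20]
  [  -0.15    -0.05     0.65]
Cofactors of I−A, C_ij = (−1)^(i+j)·(minor ij) (rows/columns in the sector order above):
  C_11 = (0.80)(0.65) − (-0.20)(-0.05) = 0.5100
  C_12 = −[(0.00)(0.65) − (-0.20)(-0.15)] = 0.0300
  C_13 = (0.00)(-0.05) − (0.80)(-0.15) = 0.1200
  C_21 = −[(0.00)(0.65) − (-0.20)(-0.05)] = 0.0100
  C_22 = (0.85)(0.65) − (-0.20)(-0.15) = 0.5225
  C_23 = −[(0.85)(-0.05) − (0.00)(-0.15)] = 0.0425
  C_31 = (0.00)(-0.20) − (-0.20)(0.80) = 0.1600
  C_32 = −[(0.85)(-0.20) − (-0.20)(0.00)] = 0.1700
  C_33 = (0.85)(0.80) − (0.00)(0.00) = 0.6800
det(I−A) = Σ_j (I−A)_1j·C_1j = (0.85)(0.5100) + (0.00)(0.0300) + (-0.20)(0.1200) = 0.4095
adj(I−A) = Cᵀ =
  [ 0.5100   0.0100   0.1600]
  [ 0.0300   0.5225   0.1700]
  [ 0.1200   0.0425   0.6800]
(I − A)⁻¹ = adj(I−A) / det(I−A) ≈
  [   1.2454     0.0244     0.3907]
  [   0.0733     1.2759     0.4151]
  [   0.2930     0.1038     1.6606]
Δx = (I − A)⁻¹ Δd with Δd having +80 in the Automotive component and 0 elsewhere.
So Δx_1 = L_13 · (+80), where L_13 = adj(I−A)_13 / det(I−A) = 0.1600 / 0.4095.
Δx_1 = 0.1600 × (+80) / 0.4095 = 12.80 / 0.4095 ≈ 31.26.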